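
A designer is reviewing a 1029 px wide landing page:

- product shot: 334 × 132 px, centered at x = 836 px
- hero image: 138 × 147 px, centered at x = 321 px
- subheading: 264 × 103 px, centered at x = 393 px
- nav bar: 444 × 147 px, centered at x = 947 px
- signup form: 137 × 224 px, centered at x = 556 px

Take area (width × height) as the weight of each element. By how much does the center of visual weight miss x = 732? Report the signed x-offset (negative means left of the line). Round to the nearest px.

≈ -23 px

Areas: product shot 334·132 = 44088, hero image 138·147 = 20286, subheading 264·103 = 27192, nav bar 444·147 = 65268, signup form 137·224 = 30688. Total weight = 187522.
x-moment: 44088·836 + 20286·321 + 27192·393 + 65268·947 + 30688·556 = 132927154; centroid 132927154/187522 ≈ 708.86.
Difference: 708.86 − 732 ≈ -23.14.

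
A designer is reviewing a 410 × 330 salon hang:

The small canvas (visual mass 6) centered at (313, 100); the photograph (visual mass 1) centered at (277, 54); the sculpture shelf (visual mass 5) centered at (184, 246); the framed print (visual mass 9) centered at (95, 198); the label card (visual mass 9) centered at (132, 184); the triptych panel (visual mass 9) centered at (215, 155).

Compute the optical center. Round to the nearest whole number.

Total weight = 6 + 1 + 5 + 9 + 9 + 9 = 39.
Σw·x = 7053; x̄ = 7053/39 ≈ 180.85.
Σw·y = 6717; ȳ = 6717/39 ≈ 172.23.

(181, 172)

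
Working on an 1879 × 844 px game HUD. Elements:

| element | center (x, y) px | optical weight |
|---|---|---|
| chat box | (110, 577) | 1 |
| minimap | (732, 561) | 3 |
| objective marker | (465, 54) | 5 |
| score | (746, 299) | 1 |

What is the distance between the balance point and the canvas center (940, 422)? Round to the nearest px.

≈ 426 px

Σw = 1 + 3 + 5 + 1 = 10.
x-moment: 1·110 + 3·732 + 5·465 + 1·746 = 5377; centroid 5377/10 ≈ 537.70.
y-moment: 1·577 + 3·561 + 5·54 + 1·299 = 2829; centroid 2829/10 ≈ 282.90.
Offset from (940, 422): Δx ≈ -402.30, Δy ≈ -139.10; distance = √(Δx² + Δy²) ≈ 425.67.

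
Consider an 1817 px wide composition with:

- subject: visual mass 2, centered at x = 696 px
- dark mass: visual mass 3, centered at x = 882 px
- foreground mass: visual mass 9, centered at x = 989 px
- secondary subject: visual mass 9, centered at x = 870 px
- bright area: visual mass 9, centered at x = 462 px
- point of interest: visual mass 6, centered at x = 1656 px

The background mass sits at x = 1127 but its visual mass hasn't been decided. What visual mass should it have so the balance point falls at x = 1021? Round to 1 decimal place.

Known weights sum to 2 + 3 + 9 + 9 + 9 + 6 = 38; their moment is 2·696 + 3·882 + 9·989 + 9·870 + 9·462 + 6·1656 = 34863.
Set Σw·x/Σw = 1021: (34863 + 1127w) = 1021·(38 + w).
Rearranging, w·(1127 − 1021) = 1021·38 − 34863 = 3935, so w ≈ 3935/106 = 37.12.

w ≈ 37.1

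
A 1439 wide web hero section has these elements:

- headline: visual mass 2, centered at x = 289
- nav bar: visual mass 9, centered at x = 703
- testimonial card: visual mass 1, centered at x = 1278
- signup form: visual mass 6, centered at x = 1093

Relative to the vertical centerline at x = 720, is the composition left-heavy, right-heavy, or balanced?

Σw = 2 + 9 + 1 + 6 = 18.
x: (2·289 + 9·703 + 1·1278 + 6·1093) / 18 = 14741 / 18 ≈ 818.94
818.9 vs midline 720 → right-heavy.

right-heavy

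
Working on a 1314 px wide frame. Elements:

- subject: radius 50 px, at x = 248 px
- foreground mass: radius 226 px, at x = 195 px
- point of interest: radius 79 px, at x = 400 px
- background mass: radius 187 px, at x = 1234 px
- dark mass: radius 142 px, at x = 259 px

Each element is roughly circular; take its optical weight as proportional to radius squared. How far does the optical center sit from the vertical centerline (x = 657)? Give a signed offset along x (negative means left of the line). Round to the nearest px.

r² weights: subject 50² = 2500, foreground mass 226² = 51076, point of interest 79² = 6241, background mass 187² = 34969, dark mass 142² = 20164. Total = 114950.
x-moment: 2500·248 + 51076·195 + 6241·400 + 34969·1234 + 20164·259 = 61450442; centroid 61450442/114950 ≈ 534.58.
Offset from x = 657: 534.58 − 657 ≈ -122.42.

≈ -122 px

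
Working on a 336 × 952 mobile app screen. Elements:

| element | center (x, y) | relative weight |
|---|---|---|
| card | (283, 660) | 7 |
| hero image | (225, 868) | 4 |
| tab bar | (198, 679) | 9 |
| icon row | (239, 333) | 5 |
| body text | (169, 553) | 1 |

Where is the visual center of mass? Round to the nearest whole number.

Total weight = 7 + 4 + 9 + 5 + 1 = 26.
x-moment: 7·283 + 4·225 + 9·198 + 5·239 + 1·169 = 6027; centroid 6027/26 ≈ 231.81.
y-moment: 7·660 + 4·868 + 9·679 + 5·333 + 1·553 = 16421; centroid 16421/26 ≈ 631.58.

(232, 632)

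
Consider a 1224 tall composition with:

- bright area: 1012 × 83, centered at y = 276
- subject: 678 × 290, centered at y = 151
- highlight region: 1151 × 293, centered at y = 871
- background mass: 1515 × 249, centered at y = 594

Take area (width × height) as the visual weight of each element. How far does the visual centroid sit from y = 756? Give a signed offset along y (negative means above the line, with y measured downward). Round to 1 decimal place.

Taking area as weight: bright area 1012·83 = 83996, subject 678·290 = 196620, highlight region 1151·293 = 337243, background mass 1515·249 = 377235. Sum 995094.
y-moment: 83996·276 + 196620·151 + 337243·871 + 377235·594 = 570688759; centroid 570688759/995094 ≈ 573.50.
Difference: 573.50 − 756 ≈ -182.50.

≈ -182.5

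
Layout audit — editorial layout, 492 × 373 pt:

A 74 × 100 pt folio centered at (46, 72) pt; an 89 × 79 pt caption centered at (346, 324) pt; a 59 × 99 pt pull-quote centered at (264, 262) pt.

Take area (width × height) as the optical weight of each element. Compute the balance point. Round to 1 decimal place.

Taking area as weight: folio 74·100 = 7400, caption 89·79 = 7031, pull-quote 59·99 = 5841. Sum 20272.
x: (7400·46 + 7031·346 + 5841·264) / 20272 = 4315150 / 20272 ≈ 212.86
y: (7400·72 + 7031·324 + 5841·262) / 20272 = 4341186 / 20272 ≈ 214.15

(212.9, 214.1)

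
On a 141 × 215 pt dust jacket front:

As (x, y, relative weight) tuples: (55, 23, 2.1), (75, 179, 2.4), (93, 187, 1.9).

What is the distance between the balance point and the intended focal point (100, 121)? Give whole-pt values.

≈ 28 pt

Weights sum to 2.1 + 2.4 + 1.9 = 6.4.
x-moment: 2.1·55 + 2.4·75 + 1.9·93 = 472.2; centroid 472.2/6.4 ≈ 73.78.
y-moment: 2.1·23 + 2.4·179 + 1.9·187 = 833.2; centroid 833.2/6.4 ≈ 130.19.
Offset from (100, 121): Δx ≈ -26.22, Δy ≈ 9.19; distance = √(Δx² + Δy²) ≈ 27.78.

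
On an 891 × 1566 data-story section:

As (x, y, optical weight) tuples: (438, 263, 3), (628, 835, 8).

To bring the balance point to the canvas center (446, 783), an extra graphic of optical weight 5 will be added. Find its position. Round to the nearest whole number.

After adding the extra graphic, total weight = 3 + 8 + 5 = 16.
Along x: (6338 + 5·x) / 16 = 446 (existing moment 3·438 + 8·628 = 6338) ⇒ x = (7136 − 6338) / 5 ≈ 159.60.
Along y: (7469 + 5·y) / 16 = 783 (existing moment 3·263 + 8·835 = 7469) ⇒ y = (12528 − 7469) / 5 ≈ 1011.80.

(160, 1012)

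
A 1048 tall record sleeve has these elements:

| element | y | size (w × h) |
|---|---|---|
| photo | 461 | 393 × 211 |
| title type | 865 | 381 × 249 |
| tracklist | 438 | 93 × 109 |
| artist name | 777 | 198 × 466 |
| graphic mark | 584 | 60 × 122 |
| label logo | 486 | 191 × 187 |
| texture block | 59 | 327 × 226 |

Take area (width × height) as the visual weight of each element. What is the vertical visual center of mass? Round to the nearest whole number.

Areas → weights: photo 393·211 = 82923, title type 381·249 = 94869, tracklist 93·109 = 10137, artist name 198·466 = 92268, graphic mark 60·122 = 7320, label logo 191·187 = 35717, texture block 327·226 = 73902; Σw = 397136.
y: moment 222414990 / weight 397136 ≈ 560.05

y ≈ 560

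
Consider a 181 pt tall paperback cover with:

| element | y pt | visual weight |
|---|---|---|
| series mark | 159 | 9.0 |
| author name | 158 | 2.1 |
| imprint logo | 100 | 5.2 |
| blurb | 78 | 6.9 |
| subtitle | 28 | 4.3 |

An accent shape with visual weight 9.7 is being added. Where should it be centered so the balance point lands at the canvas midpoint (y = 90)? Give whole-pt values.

New total weight: (9.0 + 2.1 + 5.2 + 6.9 + 4.3) + 9.7 = 37.2.
y: target moment 37.2×90 = 3348.0; current 9.0·159 + 2.1·158 + 5.2·100 + 6.9·78 + 4.3·28 = 2941.4; the accent shape supplies 406.6, so y = 406.6/9.7 ≈ 41.92.

y ≈ 42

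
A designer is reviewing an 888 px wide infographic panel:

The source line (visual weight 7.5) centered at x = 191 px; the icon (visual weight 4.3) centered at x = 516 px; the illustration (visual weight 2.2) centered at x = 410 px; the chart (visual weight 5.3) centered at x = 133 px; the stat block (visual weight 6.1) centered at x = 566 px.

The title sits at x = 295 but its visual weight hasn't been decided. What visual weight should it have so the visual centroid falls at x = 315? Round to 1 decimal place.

w ≈ 35.5

Fixed elements: Σw = 7.5 + 4.3 + 2.2 + 5.3 + 6.1 = 25.4, Σw·x = 7.5·191 + 4.3·516 + 2.2·410 + 5.3·133 + 6.1·566 = 8710.8.
For the centroid to hit 315: (8710.8 + w·295) / (25.4 + w) = 315.
Rearranging, w·(295 − 315) = 315·25.4 − 8710.8 = -709.8, so w ≈ -709.8/-20 = 35.49.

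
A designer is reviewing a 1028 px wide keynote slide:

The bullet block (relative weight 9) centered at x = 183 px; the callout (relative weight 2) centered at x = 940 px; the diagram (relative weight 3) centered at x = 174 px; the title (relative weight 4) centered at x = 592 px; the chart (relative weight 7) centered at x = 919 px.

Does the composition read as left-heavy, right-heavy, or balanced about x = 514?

balanced

Total weight = 9 + 2 + 3 + 4 + 7 = 25.
x-moment: 9·183 + 2·940 + 3·174 + 4·592 + 7·919 = 12850; centroid 12850/25 ≈ 514.00.
The centroid 514.00 matches the midline at 514, so the layout is balanced.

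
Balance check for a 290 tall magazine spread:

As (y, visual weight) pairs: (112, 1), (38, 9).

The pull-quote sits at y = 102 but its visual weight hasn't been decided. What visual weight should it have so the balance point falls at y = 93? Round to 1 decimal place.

w ≈ 52.9

Fixed elements: Σw = 1 + 9 = 10, Σw·y = 1·112 + 9·38 = 454.
For the centroid to hit 93: (454 + w·102) / (10 + w) = 93.
So w = (93·10 − 454)/(102 − 93) = 476/9 ≈ 52.89.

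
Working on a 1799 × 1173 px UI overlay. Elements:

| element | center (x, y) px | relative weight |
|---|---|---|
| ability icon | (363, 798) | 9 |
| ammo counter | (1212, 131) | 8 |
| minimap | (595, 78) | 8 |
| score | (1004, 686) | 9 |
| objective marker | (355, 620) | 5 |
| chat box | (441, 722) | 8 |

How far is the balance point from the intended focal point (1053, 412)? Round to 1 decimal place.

Σw = 9 + 8 + 8 + 9 + 5 + 8 = 47.
x-moment: 9·363 + 8·1212 + 8·595 + 9·1004 + 5·355 + 8·441 = 32062; centroid 32062/47 ≈ 682.17.
y-moment: 9·798 + 8·131 + 8·78 + 9·686 + 5·620 + 8·722 = 23904; centroid 23904/47 ≈ 508.60.
Relative to (1053, 412): Δ = (-370.83, 96.60); |Δ| = √(-370.83² + 96.60²) ≈ 383.20.

≈ 383.2 px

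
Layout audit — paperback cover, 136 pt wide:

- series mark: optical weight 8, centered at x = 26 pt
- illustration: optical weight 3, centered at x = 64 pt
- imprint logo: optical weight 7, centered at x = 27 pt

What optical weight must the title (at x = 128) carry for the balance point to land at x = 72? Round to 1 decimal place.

w ≈ 12.6

Fixed elements: Σw = 8 + 3 + 7 = 18, Σw·x = 8·26 + 3·64 + 7·27 = 589.
Balance at x = 72 requires (589 + w·128) / (18 + w) = 72.
Rearranging, w·(128 − 72) = 72·18 − 589 = 707, so w ≈ 707/56 = 12.62.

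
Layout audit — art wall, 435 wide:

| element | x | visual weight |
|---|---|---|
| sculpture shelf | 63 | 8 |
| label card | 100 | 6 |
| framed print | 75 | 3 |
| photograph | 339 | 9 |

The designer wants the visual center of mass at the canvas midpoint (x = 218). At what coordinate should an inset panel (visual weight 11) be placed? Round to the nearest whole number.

x ≈ 335

With the inset panel, Σw becomes 8 + 6 + 3 + 9 + 11 = 37.
x: target moment 37×218 = 8066; current 8·63 + 6·100 + 3·75 + 9·339 = 4380; the inset panel supplies 3686, so x = 3686/11 ≈ 335.09.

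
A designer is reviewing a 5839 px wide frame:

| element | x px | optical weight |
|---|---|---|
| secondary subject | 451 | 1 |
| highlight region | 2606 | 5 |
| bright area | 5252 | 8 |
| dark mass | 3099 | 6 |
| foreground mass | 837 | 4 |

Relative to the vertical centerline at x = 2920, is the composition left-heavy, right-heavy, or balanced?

Σw = 1 + 5 + 8 + 6 + 4 = 24.
x: (1·451 + 5·2606 + 8·5252 + 6·3099 + 4·837) / 24 = 77439 / 24 ≈ 3226.62
3226.6 vs midline 2920 → right-heavy.

right-heavy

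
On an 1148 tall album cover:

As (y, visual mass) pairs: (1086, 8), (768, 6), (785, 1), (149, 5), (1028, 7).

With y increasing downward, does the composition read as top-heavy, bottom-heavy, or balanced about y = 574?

Weights sum to 8 + 6 + 1 + 5 + 7 = 27.
y: (8·1086 + 6·768 + 1·785 + 5·149 + 7·1028) / 27 = 22022 / 27 ≈ 815.63
815.6 lies below (larger y than) the midline 574, so the layout is bottom-heavy.

bottom-heavy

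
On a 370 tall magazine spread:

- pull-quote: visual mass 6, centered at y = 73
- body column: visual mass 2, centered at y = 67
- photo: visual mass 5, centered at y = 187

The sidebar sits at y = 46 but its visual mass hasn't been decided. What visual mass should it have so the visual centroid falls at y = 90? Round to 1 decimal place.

Fixed elements: Σw = 6 + 2 + 5 = 13, Σw·y = 6·73 + 2·67 + 5·187 = 1507.
Balance at y = 90 requires (1507 + w·46) / (13 + w) = 90.
Solving: w = (90·13 − 1507) / (46 − 90) = -337 / -44 ≈ 7.66.

w ≈ 7.7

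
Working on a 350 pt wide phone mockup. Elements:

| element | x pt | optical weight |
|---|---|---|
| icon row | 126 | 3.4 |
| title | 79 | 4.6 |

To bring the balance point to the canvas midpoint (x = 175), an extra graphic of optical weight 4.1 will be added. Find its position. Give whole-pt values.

After adding the extra graphic, total weight = 3.4 + 4.6 + 4.1 = 12.1.
x: target moment 12.1×175 = 2117.5; current 3.4·126 + 4.6·79 = 791.8; the extra graphic supplies 1325.7, so x = 1325.7/4.1 ≈ 323.34.

x ≈ 323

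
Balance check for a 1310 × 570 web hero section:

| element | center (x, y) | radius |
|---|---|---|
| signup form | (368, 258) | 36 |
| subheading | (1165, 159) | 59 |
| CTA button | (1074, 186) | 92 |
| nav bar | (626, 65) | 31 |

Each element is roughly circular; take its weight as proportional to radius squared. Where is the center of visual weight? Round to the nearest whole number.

(1002, 178)

r² weights: signup form 36² = 1296, subheading 59² = 3481, CTA button 92² = 8464, nav bar 31² = 961. Total = 14202.
Σw·x = 1296·368 + 3481·1165 + 8464·1074 + 961·626 = 14224215, so x̄ = 14224215/14202 ≈ 1001.56.
Σw·y = 1296·258 + 3481·159 + 8464·186 + 961·65 = 2524616, so ȳ = 2524616/14202 ≈ 177.76.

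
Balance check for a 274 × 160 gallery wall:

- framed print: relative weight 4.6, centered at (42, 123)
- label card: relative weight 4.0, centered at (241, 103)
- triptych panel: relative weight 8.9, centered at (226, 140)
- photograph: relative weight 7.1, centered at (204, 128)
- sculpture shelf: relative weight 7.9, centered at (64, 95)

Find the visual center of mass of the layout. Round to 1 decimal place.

Weights sum to 4.6 + 4.0 + 8.9 + 7.1 + 7.9 = 32.5.
x-moment: 4.6·42 + 4.0·241 + 8.9·226 + 7.1·204 + 7.9·64 = 5122.6; centroid 5122.6/32.5 ≈ 157.62.
y-moment: 4.6·123 + 4.0·103 + 8.9·140 + 7.1·128 + 7.9·95 = 3883.1; centroid 3883.1/32.5 ≈ 119.48.

(157.6, 119.5)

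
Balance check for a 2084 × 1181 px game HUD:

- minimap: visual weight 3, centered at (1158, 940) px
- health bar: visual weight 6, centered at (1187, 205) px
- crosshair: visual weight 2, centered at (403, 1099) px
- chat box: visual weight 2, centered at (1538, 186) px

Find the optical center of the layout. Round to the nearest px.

Weights sum to 3 + 6 + 2 + 2 = 13.
x: (3·1158 + 6·1187 + 2·403 + 2·1538) / 13 = 14478 / 13 ≈ 1113.69
y: (3·940 + 6·205 + 2·1099 + 2·186) / 13 = 6620 / 13 ≈ 509.23

(1114, 509)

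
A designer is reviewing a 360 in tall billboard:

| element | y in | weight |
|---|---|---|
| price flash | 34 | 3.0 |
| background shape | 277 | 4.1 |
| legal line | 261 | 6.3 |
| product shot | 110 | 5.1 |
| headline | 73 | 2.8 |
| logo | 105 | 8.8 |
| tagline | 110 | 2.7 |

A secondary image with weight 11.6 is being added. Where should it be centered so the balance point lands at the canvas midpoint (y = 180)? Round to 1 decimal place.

New total weight: (3.0 + 4.1 + 6.3 + 5.1 + 2.8 + 8.8 + 2.7) + 11.6 = 44.4.
y: need Σw·y = 44.4·180 = 7992.0. Existing = 3.0·34 + 4.1·277 + 6.3·261 + 5.1·110 + 2.8·73 + 8.8·105 + 2.7·110 = 4868.4. Remainder 3123.6 / 11.6 ≈ 269.28.

y ≈ 269.3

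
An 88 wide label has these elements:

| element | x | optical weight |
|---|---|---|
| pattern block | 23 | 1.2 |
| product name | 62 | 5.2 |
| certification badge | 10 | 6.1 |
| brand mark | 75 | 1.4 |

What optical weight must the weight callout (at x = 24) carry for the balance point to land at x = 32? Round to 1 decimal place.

w ≈ 8.9

Known weights sum to 1.2 + 5.2 + 6.1 + 1.4 = 13.9; their moment is 1.2·23 + 5.2·62 + 6.1·10 + 1.4·75 = 516.0.
For the centroid to hit 32: (516.0 + w·24) / (13.9 + w) = 32.
Solving: w = (32·13.9 − 516.0) / (24 − 32) = -71.2 / -8 ≈ 8.90.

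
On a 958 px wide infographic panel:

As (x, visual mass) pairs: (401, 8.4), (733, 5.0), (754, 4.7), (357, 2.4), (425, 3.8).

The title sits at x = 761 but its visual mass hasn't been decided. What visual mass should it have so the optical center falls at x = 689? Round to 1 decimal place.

w ≈ 51.3

Existing Σw = 24.3 (8.4 + 5.0 + 4.7 + 2.4 + 3.8); existing moment 8.4·401 + 5.0·733 + 4.7·754 + 2.4·357 + 3.8·425 = 13049.0.
For the centroid to hit 689: (13049.0 + w·761) / (24.3 + w) = 689.
Rearranging, w·(761 − 689) = 689·24.3 − 13049.0 = 3693.7, so w ≈ 3693.7/72 = 51.30.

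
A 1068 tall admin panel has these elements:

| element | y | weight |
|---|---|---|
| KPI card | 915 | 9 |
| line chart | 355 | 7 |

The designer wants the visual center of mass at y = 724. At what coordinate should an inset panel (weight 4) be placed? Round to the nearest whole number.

With the inset panel, Σw becomes 9 + 7 + 4 = 20.
y: need Σw·y = 20·724 = 14480. Existing = 9·915 + 7·355 = 10720. Remainder 3760 / 4 ≈ 940.00.

y ≈ 940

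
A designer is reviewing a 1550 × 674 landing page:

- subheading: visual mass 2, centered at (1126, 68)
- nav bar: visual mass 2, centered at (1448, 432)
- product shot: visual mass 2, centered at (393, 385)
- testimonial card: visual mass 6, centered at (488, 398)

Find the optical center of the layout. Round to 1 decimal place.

(738.5, 346.5)

Total weight = 2 + 2 + 2 + 6 = 12.
Σw·x = 2·1126 + 2·1448 + 2·393 + 6·488 = 8862, so x̄ = 8862/12 ≈ 738.50.
Σw·y = 2·68 + 2·432 + 2·385 + 6·398 = 4158, so ȳ = 4158/12 ≈ 346.50.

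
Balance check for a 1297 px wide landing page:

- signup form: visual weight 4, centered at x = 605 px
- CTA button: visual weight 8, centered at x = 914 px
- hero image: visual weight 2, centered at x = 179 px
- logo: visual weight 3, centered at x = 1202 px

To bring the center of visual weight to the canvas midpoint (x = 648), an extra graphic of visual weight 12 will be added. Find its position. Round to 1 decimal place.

New total weight: (4 + 8 + 2 + 3) + 12 = 29.
Along x: (13696 + 12·x) / 29 = 648 (existing moment 4·605 + 8·914 + 2·179 + 3·1202 = 13696) ⇒ x = (18792 − 13696) / 12 ≈ 424.67.

x ≈ 424.7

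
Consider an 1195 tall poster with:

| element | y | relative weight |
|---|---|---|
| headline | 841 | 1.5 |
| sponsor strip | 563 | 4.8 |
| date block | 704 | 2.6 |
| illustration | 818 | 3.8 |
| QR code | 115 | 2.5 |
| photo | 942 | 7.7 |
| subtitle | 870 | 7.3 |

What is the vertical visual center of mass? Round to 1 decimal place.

Total weight = 1.5 + 4.8 + 2.6 + 3.8 + 2.5 + 7.7 + 7.3 = 30.2.
y: moment 22794.6 / weight 30.2 ≈ 754.79

y ≈ 754.8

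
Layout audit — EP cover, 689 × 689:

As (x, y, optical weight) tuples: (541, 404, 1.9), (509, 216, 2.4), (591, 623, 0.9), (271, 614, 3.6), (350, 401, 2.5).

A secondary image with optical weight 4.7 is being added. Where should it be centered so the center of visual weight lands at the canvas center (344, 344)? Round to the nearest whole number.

(186, 95)

New total weight: (1.9 + 2.4 + 0.9 + 3.6 + 2.5) + 4.7 = 16.0.
Along x: (4632.0 + 4.7·x) / 16.0 = 344 (existing moment 1.9·541 + 2.4·509 + 0.9·591 + 3.6·271 + 2.5·350 = 4632.0) ⇒ x = (5504.0 − 4632.0) / 4.7 ≈ 185.53.
Along y: (5059.6 + 4.7·y) / 16.0 = 344 (existing moment 1.9·404 + 2.4·216 + 0.9·623 + 3.6·614 + 2.5·401 = 5059.6) ⇒ y = (5504.0 − 5059.6) / 4.7 ≈ 94.55.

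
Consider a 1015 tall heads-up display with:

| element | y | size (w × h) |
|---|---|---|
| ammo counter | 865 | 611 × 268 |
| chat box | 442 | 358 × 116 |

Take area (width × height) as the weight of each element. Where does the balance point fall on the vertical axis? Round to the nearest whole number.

y ≈ 779

Areas → weights: ammo counter 611·268 = 163748, chat box 358·116 = 41528; Σw = 205276.
y: (163748·865 + 41528·442) / 205276 = 159997396 / 205276 ≈ 779.43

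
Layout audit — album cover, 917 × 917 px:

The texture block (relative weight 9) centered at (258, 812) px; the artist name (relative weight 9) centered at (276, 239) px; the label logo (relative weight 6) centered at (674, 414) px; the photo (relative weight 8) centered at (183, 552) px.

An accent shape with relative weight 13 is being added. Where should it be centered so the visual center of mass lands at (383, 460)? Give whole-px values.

After adding the accent shape, total weight = 9 + 9 + 6 + 8 + 13 = 45.
x: need Σw·x = 45·383 = 17235. Existing = 9·258 + 9·276 + 6·674 + 8·183 = 10314. Remainder 6921 / 13 ≈ 532.38.
y: need Σw·y = 45·460 = 20700. Existing = 9·812 + 9·239 + 6·414 + 8·552 = 16359. Remainder 4341 / 13 ≈ 333.92.

(532, 334)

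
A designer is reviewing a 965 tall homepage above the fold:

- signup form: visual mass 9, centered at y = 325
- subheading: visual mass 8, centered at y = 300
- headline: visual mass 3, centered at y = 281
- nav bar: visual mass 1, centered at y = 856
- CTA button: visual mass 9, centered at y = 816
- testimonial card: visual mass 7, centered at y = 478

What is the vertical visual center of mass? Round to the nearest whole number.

Σw = 9 + 8 + 3 + 1 + 9 + 7 = 37.
y: (9·325 + 8·300 + 3·281 + 1·856 + 9·816 + 7·478) / 37 = 17714 / 37 ≈ 478.76

y ≈ 479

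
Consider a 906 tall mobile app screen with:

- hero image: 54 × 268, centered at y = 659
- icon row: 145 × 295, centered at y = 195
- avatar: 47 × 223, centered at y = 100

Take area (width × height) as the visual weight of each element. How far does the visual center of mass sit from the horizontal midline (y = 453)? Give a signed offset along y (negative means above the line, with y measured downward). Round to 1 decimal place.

Taking area as weight: hero image 54·268 = 14472, icon row 145·295 = 42775, avatar 47·223 = 10481. Sum 67728.
y-moment: 14472·659 + 42775·195 + 10481·100 = 18926273; centroid 18926273/67728 ≈ 279.45.
Difference: 279.45 − 453 ≈ -173.55.

≈ -173.6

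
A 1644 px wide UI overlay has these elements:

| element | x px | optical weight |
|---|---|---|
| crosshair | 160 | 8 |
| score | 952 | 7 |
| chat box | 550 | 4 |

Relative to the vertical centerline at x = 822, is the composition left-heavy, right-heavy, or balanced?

Weights sum to 8 + 7 + 4 = 19.
x: (8·160 + 7·952 + 4·550) / 19 = 10144 / 19 ≈ 533.89
Since 533.9 is left of 822, the composition reads left-heavy.

left-heavy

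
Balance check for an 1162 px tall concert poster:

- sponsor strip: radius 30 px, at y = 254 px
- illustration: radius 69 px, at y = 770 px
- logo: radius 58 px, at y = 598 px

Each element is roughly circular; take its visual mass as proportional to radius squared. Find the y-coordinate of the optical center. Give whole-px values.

y ≈ 654

r² weights: sponsor strip 30² = 900, illustration 69² = 4761, logo 58² = 3364. Total = 9025.
y: (900·254 + 4761·770 + 3364·598) / 9025 = 5906242 / 9025 ≈ 654.43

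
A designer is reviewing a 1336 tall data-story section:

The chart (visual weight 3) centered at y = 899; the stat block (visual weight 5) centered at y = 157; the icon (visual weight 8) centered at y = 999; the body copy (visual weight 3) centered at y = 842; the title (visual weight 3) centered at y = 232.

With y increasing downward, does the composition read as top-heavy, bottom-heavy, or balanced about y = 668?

Weights sum to 3 + 5 + 8 + 3 + 3 = 22.
y: (3·899 + 5·157 + 8·999 + 3·842 + 3·232) / 22 = 14696 / 22 ≈ 668.00
That equals the midline 668 — balanced.

balanced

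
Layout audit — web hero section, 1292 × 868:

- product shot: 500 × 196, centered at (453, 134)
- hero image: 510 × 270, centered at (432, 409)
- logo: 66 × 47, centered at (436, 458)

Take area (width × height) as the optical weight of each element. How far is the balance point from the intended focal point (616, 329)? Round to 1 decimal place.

≈ 178.3

Taking area as weight: product shot 500·196 = 98000, hero image 510·270 = 137700, logo 66·47 = 3102. Sum 238802.
x: (98000·453 + 137700·432 + 3102·436) / 238802 = 105232872 / 238802 ≈ 440.67
y: (98000·134 + 137700·409 + 3102·458) / 238802 = 70872016 / 238802 ≈ 296.78
Offset from (616, 329): Δx ≈ -175.33, Δy ≈ -32.22; distance = √(Δx² + Δy²) ≈ 178.27.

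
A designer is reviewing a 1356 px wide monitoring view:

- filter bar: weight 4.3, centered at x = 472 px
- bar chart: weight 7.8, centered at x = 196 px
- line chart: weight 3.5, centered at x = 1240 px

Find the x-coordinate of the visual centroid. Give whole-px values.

x ≈ 506

Weights sum to 4.3 + 7.8 + 3.5 = 15.6.
x: (4.3·472 + 7.8·196 + 3.5·1240) / 15.6 = 7898.4 / 15.6 ≈ 506.31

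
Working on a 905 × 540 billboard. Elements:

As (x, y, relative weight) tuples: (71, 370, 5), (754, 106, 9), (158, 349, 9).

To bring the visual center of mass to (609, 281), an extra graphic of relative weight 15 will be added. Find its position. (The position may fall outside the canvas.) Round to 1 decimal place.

After adding the extra graphic, total weight = 5 + 9 + 9 + 15 = 38.
x: need Σw·x = 38·609 = 23142. Existing = 5·71 + 9·754 + 9·158 = 8563. Remainder 14579 / 15 ≈ 971.93.
y: need Σw·y = 38·281 = 10678. Existing = 5·370 + 9·106 + 9·349 = 5945. Remainder 4733 / 15 ≈ 315.53.

(971.9, 315.5)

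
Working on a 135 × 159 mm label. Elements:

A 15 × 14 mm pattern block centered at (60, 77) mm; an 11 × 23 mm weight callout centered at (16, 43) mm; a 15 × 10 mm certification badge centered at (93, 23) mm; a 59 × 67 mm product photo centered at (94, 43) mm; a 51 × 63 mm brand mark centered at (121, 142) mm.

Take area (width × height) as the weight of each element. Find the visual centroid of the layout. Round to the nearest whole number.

(102, 84)

Taking area as weight: pattern block 15·14 = 210, weight callout 11·23 = 253, certification badge 15·10 = 150, product photo 59·67 = 3953, brand mark 51·63 = 3213. Sum 7779.
Σw·x = 210·60 + 253·16 + 150·93 + 3953·94 + 3213·121 = 790953, so x̄ = 790953/7779 ≈ 101.68.
Σw·y = 210·77 + 253·43 + 150·23 + 3953·43 + 3213·142 = 656724, so ȳ = 656724/7779 ≈ 84.42.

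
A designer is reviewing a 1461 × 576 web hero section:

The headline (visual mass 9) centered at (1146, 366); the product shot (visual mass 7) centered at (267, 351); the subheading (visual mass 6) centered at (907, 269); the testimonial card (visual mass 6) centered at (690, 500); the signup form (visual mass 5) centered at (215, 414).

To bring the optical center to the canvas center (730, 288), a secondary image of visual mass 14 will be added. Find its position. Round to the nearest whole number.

(819, 79)

New total weight: (9 + 7 + 6 + 6 + 5) + 14 = 47.
Along x: (22840 + 14·x) / 47 = 730 (existing moment 9·1146 + 7·267 + 6·907 + 6·690 + 5·215 = 22840) ⇒ x = (34310 − 22840) / 14 ≈ 819.29.
Along y: (12435 + 14·y) / 47 = 288 (existing moment 9·366 + 7·351 + 6·269 + 6·500 + 5·414 = 12435) ⇒ y = (13536 − 12435) / 14 ≈ 78.64.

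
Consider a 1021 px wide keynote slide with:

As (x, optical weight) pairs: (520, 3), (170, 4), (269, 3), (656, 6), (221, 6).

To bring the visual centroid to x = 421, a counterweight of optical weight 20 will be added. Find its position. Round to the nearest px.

New total weight: (3 + 4 + 3 + 6 + 6) + 20 = 42.
x: need Σw·x = 42·421 = 17682. Existing = 3·520 + 4·170 + 3·269 + 6·656 + 6·221 = 8309. Remainder 9373 / 20 ≈ 468.65.

x ≈ 469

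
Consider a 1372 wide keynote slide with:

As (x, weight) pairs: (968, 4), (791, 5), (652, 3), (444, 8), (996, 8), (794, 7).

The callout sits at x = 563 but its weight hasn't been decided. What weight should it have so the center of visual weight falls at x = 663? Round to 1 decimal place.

w ≈ 36.6

Fixed elements: Σw = 4 + 5 + 3 + 8 + 8 + 7 = 35, Σw·x = 4·968 + 5·791 + 3·652 + 8·444 + 8·996 + 7·794 = 26861.
Balance at x = 663 requires (26861 + w·563) / (35 + w) = 663.
So w = (663·35 − 26861)/(563 − 663) = -3656/-100 ≈ 36.56.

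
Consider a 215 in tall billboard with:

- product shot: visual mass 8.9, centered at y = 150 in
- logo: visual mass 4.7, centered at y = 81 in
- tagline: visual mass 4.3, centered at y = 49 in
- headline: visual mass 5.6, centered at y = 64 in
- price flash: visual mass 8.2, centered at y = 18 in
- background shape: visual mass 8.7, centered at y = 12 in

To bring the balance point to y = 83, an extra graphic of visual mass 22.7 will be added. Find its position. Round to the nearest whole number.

With the extra graphic, Σw becomes 8.9 + 4.7 + 4.3 + 5.6 + 8.2 + 8.7 + 22.7 = 63.1.
y: need Σw·y = 63.1·83 = 5237.3. Existing = 8.9·150 + 4.7·81 + 4.3·49 + 5.6·64 + 8.2·18 + 8.7·12 = 2536.8. Remainder 2700.5 / 22.7 ≈ 118.96.

y ≈ 119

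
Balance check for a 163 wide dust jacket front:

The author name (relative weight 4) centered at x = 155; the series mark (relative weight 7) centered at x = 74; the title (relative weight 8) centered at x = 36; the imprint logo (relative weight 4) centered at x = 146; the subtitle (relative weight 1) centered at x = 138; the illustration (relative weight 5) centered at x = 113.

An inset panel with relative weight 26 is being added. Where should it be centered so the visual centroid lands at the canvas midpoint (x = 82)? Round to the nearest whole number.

x ≈ 69

New total weight: (4 + 7 + 8 + 4 + 1 + 5) + 26 = 55.
x: target moment 55×82 = 4510; current 4·155 + 7·74 + 8·36 + 4·146 + 1·138 + 5·113 = 2713; the inset panel supplies 1797, so x = 1797/26 ≈ 69.12.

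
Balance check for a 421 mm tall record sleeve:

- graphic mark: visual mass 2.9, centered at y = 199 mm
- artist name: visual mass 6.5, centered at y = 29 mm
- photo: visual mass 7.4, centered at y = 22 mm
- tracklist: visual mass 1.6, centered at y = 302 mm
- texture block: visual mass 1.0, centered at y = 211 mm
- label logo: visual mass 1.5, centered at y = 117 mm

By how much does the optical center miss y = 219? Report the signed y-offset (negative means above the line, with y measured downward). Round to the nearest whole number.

≈ -133 mm

Total weight = 2.9 + 6.5 + 7.4 + 1.6 + 1.0 + 1.5 = 20.9.
y: (2.9·199 + 6.5·29 + 7.4·22 + 1.6·302 + 1.0·211 + 1.5·117) / 20.9 = 1798.1 / 20.9 ≈ 86.03
Difference: 86.03 − 219 ≈ -132.97.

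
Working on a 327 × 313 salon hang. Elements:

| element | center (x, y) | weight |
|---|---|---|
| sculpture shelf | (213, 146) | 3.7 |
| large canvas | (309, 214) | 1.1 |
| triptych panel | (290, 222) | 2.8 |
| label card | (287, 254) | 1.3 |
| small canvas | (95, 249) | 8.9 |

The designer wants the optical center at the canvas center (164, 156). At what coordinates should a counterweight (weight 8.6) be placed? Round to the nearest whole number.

(136, 20)

After adding the counterweight, total weight = 3.7 + 1.1 + 2.8 + 1.3 + 8.9 + 8.6 = 26.4.
x: target moment 26.4×164 = 4329.6; current 3.7·213 + 1.1·309 + 2.8·290 + 1.3·287 + 8.9·95 = 3158.6; the counterweight supplies 1171.0, so x = 1171.0/8.6 ≈ 136.16.
y: target moment 26.4×156 = 4118.4; current 3.7·146 + 1.1·214 + 2.8·222 + 1.3·254 + 8.9·249 = 3943.5; the counterweight supplies 174.9, so y = 174.9/8.6 ≈ 20.34.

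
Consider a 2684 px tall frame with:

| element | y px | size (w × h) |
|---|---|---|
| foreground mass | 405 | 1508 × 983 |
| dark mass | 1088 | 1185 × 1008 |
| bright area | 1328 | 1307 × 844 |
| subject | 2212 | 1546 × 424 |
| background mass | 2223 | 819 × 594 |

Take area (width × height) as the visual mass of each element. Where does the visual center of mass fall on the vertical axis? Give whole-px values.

Areas → weights: foreground mass 1508·983 = 1482364, dark mass 1185·1008 = 1194480, bright area 1307·844 = 1103108, subject 1546·424 = 655504, background mass 819·594 = 486486; Σw = 4921942.
y-moment: 1482364·405 + 1194480·1088 + 1103108·1328 + 655504·2212 + 486486·2223 = 5896312310; centroid 5896312310/4921942 ≈ 1197.96.

y ≈ 1198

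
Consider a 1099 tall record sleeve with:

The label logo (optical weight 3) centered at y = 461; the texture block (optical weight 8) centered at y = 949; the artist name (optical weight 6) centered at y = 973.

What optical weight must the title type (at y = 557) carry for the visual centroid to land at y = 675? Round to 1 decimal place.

w ≈ 28.3

Existing Σw = 17 (3 + 8 + 6); existing moment 3·461 + 8·949 + 6·973 = 14813.
Balance at y = 675 requires (14813 + w·557) / (17 + w) = 675.
Solving: w = (675·17 − 14813) / (557 − 675) = -3338 / -118 ≈ 28.29.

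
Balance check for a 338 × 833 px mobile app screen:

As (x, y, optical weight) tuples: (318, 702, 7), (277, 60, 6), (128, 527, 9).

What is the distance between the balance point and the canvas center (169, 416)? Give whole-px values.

Weights sum to 7 + 6 + 9 = 22.
x-moment: 7·318 + 6·277 + 9·128 = 5040; centroid 5040/22 ≈ 229.09.
y-moment: 7·702 + 6·60 + 9·527 = 10017; centroid 10017/22 ≈ 455.32.
Offset from (169, 416): Δx ≈ 60.09, Δy ≈ 39.32; distance = √(Δx² + Δy²) ≈ 71.81.

≈ 72 px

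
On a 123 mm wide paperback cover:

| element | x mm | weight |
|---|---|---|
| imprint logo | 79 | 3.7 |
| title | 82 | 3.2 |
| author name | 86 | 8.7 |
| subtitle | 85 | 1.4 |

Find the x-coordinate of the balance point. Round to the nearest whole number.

Σw = 3.7 + 3.2 + 8.7 + 1.4 = 17.0.
Σw·x = 3.7·79 + 3.2·82 + 8.7·86 + 1.4·85 = 1421.9, so x̄ = 1421.9/17.0 ≈ 83.64.

x ≈ 84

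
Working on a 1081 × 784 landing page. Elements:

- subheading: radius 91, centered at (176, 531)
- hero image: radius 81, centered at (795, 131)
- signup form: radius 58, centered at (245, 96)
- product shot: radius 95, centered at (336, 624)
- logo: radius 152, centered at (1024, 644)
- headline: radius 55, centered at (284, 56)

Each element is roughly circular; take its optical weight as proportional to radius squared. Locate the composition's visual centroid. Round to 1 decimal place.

r² weights: subheading 91² = 8281, hero image 81² = 6561, signup form 58² = 3364, product shot 95² = 9025, logo 152² = 23104, headline 55² = 3025. Total = 53360.
Σw·x = 35047627; x̄ = 35047627/53360 ≈ 656.81.
Σw·y = 26259622; ȳ = 26259622/53360 ≈ 492.12.

(656.8, 492.1)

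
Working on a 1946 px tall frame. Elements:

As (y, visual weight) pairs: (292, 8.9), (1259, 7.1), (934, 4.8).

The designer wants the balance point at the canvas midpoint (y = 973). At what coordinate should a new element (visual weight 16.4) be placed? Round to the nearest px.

With the new element, Σw becomes 8.9 + 7.1 + 4.8 + 16.4 = 37.2.
y: target moment 37.2×973 = 36195.6; current 8.9·292 + 7.1·1259 + 4.8·934 = 16020.9; the new element supplies 20174.7, so y = 20174.7/16.4 ≈ 1230.16.

y ≈ 1230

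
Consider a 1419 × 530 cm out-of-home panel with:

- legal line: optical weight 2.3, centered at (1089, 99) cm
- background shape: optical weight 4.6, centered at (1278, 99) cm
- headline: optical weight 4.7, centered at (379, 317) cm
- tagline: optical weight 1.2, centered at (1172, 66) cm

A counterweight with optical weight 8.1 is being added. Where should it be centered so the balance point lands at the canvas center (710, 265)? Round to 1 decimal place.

With the counterweight, Σw becomes 2.3 + 4.6 + 4.7 + 1.2 + 8.1 = 20.9.
x: need Σw·x = 20.9·710 = 14839.0. Existing = 2.3·1089 + 4.6·1278 + 4.7·379 + 1.2·1172 = 11571.2. Remainder 3267.8 / 8.1 ≈ 403.43.
y: need Σw·y = 20.9·265 = 5538.5. Existing = 2.3·99 + 4.6·99 + 4.7·317 + 1.2·66 = 2252.2. Remainder 3286.3 / 8.1 ≈ 405.72.

(403.4, 405.7)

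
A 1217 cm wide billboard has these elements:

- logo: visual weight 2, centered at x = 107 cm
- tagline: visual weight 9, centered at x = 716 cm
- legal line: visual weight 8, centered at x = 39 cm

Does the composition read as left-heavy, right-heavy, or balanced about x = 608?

Weights sum to 2 + 9 + 8 = 19.
x-moment: 2·107 + 9·716 + 8·39 = 6970; centroid 6970/19 ≈ 366.84.
Since 366.8 is left of 608, the composition reads left-heavy.

left-heavy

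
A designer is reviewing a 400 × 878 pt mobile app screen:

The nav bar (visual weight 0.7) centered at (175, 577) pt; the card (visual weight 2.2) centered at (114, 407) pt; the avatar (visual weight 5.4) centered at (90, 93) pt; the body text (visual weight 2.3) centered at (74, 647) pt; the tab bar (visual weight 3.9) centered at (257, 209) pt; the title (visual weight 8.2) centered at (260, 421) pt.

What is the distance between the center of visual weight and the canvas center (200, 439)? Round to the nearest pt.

Total weight = 0.7 + 2.2 + 5.4 + 2.3 + 3.9 + 8.2 = 22.7.
Σw·x = 0.7·175 + 2.2·114 + 5.4·90 + 2.3·74 + 3.9·257 + 8.2·260 = 4163.8, so x̄ = 4163.8/22.7 ≈ 183.43.
Σw·y = 0.7·577 + 2.2·407 + 5.4·93 + 2.3·647 + 3.9·209 + 8.2·421 = 7556.9, so ȳ = 7556.9/22.7 ≈ 332.90.
From (200, 439): dx = -16.57, dy = -106.10, so the distance is √(dx²+dy²) ≈ 107.38.

≈ 107 pt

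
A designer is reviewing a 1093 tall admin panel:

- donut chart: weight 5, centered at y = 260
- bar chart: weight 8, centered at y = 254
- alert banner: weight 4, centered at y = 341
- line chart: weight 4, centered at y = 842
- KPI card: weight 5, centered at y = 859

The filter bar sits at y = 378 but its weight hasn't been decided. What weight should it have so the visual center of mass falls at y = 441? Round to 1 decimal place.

w ≈ 14.2

Fixed elements: Σw = 5 + 8 + 4 + 4 + 5 = 26, Σw·y = 5·260 + 8·254 + 4·341 + 4·842 + 5·859 = 12359.
Set Σw·y/Σw = 441: (12359 + 378w) = 441·(26 + w).
Solving: w = (441·26 − 12359) / (378 − 441) = -893 / -63 ≈ 14.17.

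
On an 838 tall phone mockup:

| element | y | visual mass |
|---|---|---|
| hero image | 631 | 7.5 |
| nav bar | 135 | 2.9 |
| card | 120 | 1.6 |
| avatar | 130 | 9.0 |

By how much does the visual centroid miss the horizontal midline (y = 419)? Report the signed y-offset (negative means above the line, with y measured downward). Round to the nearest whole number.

Total weight = 7.5 + 2.9 + 1.6 + 9.0 = 21.0.
y-moment: 7.5·631 + 2.9·135 + 1.6·120 + 9.0·130 = 6486.0; centroid 6486.0/21.0 ≈ 308.86.
Against y = 419, that's 308.86 − 419 = -110.14.

≈ -110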